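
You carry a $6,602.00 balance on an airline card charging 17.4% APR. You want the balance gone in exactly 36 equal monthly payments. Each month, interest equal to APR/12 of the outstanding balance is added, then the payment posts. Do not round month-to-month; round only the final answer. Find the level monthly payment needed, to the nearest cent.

Monthly rate r = 17.4%/12 = 1.45% = 0.0145.
Level-payment amortization: P = B₀·r / (1 − (1+r)^(−n)) = 6602.00·0.0145 / (1 − 1.0145^(−36)).
Denominator 1 − (1+r)^(−36) = 0.404439137.
P = 95.729 / 0.404439137 ≈ 236.70.

$236.70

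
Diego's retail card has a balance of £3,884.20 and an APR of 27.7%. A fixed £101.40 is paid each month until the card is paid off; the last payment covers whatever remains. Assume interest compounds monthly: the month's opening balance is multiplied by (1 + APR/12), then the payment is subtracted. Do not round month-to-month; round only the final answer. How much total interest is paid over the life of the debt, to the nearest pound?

Monthly rate r = 27.7%/12 = 2.30833% = 0.0230833.
Payoff takes n = ⌈−ln(1 − rB₀/P)/ln(1+r)⌉ = ⌈94.479⌉ = 95 payments; the last is £48.84.
Total paid = 94·£101.40 + £48.84 = £9,580.44.
Total interest = total paid − principal = £9,580.44 − £3,884.20 = £5,696.24.

£5,696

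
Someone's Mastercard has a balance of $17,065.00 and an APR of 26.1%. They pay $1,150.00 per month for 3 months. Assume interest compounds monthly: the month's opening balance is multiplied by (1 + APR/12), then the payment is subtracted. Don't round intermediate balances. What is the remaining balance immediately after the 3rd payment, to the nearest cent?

Monthly rate r = 26.1%/12 = 2.175% = 0.02175.
Each month: B ← B·(1+r) − $1,150.00.
Month 1: interest $371.16; balance after payment $16,286.16.
Month 2: interest $354.22; balance after payment $15,490.39.
Month 3: interest $336.92; balance after payment $14,677.30.

$14,677.30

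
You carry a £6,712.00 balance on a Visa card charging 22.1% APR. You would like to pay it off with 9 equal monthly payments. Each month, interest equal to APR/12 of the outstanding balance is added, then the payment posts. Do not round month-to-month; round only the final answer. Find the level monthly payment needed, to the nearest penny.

£816.12

Monthly rate r = 22.1%/12 = 1.84167% = 0.0184167.
Level-payment amortization: P = B₀·r / (1 − (1+r)^(−n)) = 6712.00·0.0184167 / (1 − 1.01842^(−9)).
Denominator 1 − (1+r)^(−9) = 0.151463521.
P = 123.613 / 0.151463521 ≈ 816.12.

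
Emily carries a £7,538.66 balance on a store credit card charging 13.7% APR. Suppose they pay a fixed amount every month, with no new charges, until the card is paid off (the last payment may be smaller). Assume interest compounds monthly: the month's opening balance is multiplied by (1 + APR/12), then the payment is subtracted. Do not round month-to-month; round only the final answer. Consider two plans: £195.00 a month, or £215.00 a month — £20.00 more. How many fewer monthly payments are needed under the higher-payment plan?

6 fewer payments

Monthly rate r = 13.7%/12 = 1.14167% = 0.0114167.
At £195.00/mo: n = ⌈−ln(1 − rB₀/P)/ln(1+r)⌉ = 52 payments (last £57.08); total interest = total paid − £7,538.66 = £2,463.42.
At £215.00/mo: 46 payments (last £9.54); total interest £2,145.88.
Payments saved = 52 − 46 = 6.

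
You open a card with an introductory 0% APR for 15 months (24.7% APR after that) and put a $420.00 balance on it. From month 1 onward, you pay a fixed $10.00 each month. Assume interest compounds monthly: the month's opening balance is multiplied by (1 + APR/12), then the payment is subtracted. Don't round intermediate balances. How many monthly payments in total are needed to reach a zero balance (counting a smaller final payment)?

55 months

Promo months 1–15 at r₀ = 0%/12 = 0; months 16+ at r₁ = 24.7%/12 = 0.0205833.
After month 15 (no interest yet): B = $420.00 − 15·$10.00 = $270.00.
Then at r₁ with $10.00/mo: n₂ = −ln(1 − r₁·B/P)/ln(1+r₁) ≈ 39.82 → 40 more payments.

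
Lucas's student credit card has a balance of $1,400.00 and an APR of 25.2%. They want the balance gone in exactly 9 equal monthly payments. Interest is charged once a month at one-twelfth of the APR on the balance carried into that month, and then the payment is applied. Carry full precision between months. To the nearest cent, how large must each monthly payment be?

Monthly rate r = 25.2%/12 = 2.1% = 0.021.
Level-payment amortization: P = B₀·r / (1 − (1+r)^(−n)) = 1400.00·0.021 / (1 − 1.021^(−9)).
Denominator 1 − (1+r)^(−9) = 0.170591807.
P = 29.4 / 0.170591807 ≈ 172.34.

$172.34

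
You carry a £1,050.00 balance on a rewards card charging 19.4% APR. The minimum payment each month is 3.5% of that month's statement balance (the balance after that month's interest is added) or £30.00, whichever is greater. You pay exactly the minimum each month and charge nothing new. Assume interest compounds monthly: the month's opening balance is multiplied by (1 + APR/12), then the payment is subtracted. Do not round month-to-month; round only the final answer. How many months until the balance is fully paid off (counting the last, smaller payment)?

49 months

Monthly rate r = 19.4%/12 = 1.61667% = 0.0161667.
While 3.5% of the post-interest balance exceeds £30.00, each month B ← (B·(1+r))·(1 − 0.035), i.e. B shrinks by the factor (1+r)·0.965 = 0.9806.
This holds for months 1–12. Entering month 13 the balance is £830.03; 3.5% of the post-interest balance is now below £30.00, so the flat £30.00 minimum applies from here.
From month 13 a fixed £30.00 at rate r clears £830.03 in 37 more payments. Total: 12 + 37 = 49 months.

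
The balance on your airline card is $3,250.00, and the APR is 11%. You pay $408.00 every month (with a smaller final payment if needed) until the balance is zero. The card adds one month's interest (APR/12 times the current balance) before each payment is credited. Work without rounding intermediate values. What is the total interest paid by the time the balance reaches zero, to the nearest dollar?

Monthly rate r = 11%/12 = 0.916667% = 0.00916667.
Payoff takes n = ⌈−ln(1 − rB₀/P)/ln(1+r)⌉ = ⌈8.309⌉ = 9 payments; the last is $126.61.
Total paid = 8·$408.00 + $126.61 = $3,390.61.
Total interest = total paid − principal = $3,390.61 − $3,250.00 = $140.61.

$141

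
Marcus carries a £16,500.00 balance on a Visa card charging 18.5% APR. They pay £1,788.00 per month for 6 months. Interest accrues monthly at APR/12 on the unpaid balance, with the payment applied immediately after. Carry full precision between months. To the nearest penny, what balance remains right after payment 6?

£6,936.22

Monthly rate r = 18.5%/12 = 1.54167% = 0.0154167.
Each month: B ← B·(1+r) − £1,788.00.
Month 1: interest £254.38; balance after payment £14,966.38.
Month 2: interest £230.73; balance after payment £13,409.11.
Month 3: interest £206.72; balance after payment £11,827.83.
Month 4: interest £182.35; balance after payment £10,222.18.
Month 5: interest £157.59; balance after payment £8,591.77.
Month 6: interest £132.46; balance after payment £6,936.22.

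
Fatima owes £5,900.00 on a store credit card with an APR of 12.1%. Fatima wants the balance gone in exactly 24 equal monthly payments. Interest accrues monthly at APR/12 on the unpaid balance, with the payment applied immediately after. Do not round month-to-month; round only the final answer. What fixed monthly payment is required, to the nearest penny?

£278.01

Monthly rate r = 12.1%/12 = 1.00833% = 0.0100833.
Level-payment amortization: P = B₀·r / (1 − (1+r)^(−n)) = 5900.00·0.0100833 / (1 − 1.01008^(−24)).
Denominator 1 − (1+r)^(−24) = 0.213991802.
P = 59.4917 / 0.213991802 ≈ 278.01.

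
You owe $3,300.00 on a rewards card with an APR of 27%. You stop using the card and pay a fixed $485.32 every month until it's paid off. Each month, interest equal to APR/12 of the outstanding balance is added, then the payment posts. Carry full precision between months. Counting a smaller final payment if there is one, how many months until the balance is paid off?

8 payments

Monthly rate r = 27%/12 = 2.25% = 0.0225.
Recurrence: B ← B·(1+r) − $485.32.
Month 1: interest $74.25; balance after payment $2,888.93.
Month 2: interest $65.00; balance after payment $2,468.61.
Closed form: n = −ln(1 − rB₀/P)/ln(1+r) = −ln(0.84701)/ln(1.0225) ≈ 7.462, so the balance reaches zero during payment 8.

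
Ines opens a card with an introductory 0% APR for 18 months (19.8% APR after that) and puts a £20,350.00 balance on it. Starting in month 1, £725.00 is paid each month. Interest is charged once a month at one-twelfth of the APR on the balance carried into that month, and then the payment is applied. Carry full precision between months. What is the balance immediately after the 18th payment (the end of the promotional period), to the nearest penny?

£7,300.00

Promo months 1–18 at r₀ = 0%/12 = 0; months 19+ at r₁ = 19.8%/12 = 0.0165.
After month 18 (no interest yet): B = £20,350.00 − 18·£725.00 = £7,300.00.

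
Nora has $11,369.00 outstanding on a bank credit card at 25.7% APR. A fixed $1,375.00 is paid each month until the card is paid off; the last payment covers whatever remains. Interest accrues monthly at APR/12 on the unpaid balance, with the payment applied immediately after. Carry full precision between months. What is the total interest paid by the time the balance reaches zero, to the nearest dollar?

Monthly rate r = 25.7%/12 = 2.14167% = 0.0214167.
Payoff takes n = ⌈−ln(1 − rB₀/P)/ln(1+r)⌉ = ⌈9.197⌉ = 10 payments; the last is $273.69.
Total paid = 9·$1,375.00 + $273.69 = $12,648.69.
Total interest = total paid − principal = $12,648.69 − $11,369.00 = $1,279.69.

$1,280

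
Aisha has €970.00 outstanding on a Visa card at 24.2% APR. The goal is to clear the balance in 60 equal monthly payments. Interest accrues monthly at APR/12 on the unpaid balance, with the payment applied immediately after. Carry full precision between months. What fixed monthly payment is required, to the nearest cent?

Monthly rate r = 24.2%/12 = 2.01667% = 0.0201667.
Level-payment amortization: P = B₀·r / (1 − (1+r)^(−n)) = 970.00·0.0201667 / (1 − 1.02017^(−60)).
Denominator 1 − (1+r)^(−60) = 0.698190954.
P = 19.5617 / 0.698190954 ≈ 28.02.

€28.02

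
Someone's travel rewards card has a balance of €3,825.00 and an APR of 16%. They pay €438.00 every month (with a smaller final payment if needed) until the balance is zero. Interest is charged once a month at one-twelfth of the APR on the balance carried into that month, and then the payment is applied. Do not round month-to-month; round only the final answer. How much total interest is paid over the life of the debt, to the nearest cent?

€269.35

Monthly rate r = 16%/12 = 1.33333% = 0.0133333.
Payoff takes n = ⌈−ln(1 − rB₀/P)/ln(1+r)⌉ = ⌈9.346⌉ = 10 payments; the last is €152.35.
Total paid = 9·€438.00 + €152.35 = €4,094.35.
Total interest = total paid − principal = €4,094.35 − €3,825.00 = €269.35.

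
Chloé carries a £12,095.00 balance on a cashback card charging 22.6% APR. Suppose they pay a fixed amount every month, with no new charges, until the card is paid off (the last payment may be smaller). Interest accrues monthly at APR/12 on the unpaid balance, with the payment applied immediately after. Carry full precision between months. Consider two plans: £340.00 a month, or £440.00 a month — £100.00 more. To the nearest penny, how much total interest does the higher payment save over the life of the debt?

£3,005.41

Monthly rate r = 22.6%/12 = 1.88333% = 0.0188333.
At £340.00/mo: n = ⌈−ln(1 − rB₀/P)/ln(1+r)⌉ = 60 payments (last £141.69); total interest = total paid − £12,095.00 = £8,106.69.
At £440.00/mo: 40 payments (last £36.28); total interest £5,101.28.
Interest saved = £8,106.69 − £5,101.28 = £3,005.41.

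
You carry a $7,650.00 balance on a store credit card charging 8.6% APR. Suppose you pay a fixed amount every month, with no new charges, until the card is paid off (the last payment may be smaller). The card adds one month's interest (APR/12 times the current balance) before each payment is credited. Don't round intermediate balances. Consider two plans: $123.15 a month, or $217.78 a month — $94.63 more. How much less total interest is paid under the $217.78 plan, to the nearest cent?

$1,315.18

Monthly rate r = 8.6%/12 = 0.716667% = 0.00716667.
At $123.15/mo: n = ⌈−ln(1 − rB₀/P)/ln(1+r)⌉ = 83 payments (last $61.44); total interest = total paid − $7,650.00 = $2,509.74.
At $217.78/mo: 41 payments (last $133.36); total interest $1,194.56.
Interest saved = $2,509.74 − $1,194.56 = $1,315.18.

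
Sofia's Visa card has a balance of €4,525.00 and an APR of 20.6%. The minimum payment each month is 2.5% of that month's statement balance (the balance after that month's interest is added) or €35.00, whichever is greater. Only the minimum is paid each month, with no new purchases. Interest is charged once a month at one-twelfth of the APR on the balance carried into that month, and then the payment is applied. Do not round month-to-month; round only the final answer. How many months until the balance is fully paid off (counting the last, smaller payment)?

Monthly rate r = 20.6%/12 = 1.71667% = 0.0171667.
While 2.5% of the post-interest balance exceeds €35.00, each month B ← (B·(1+r))·(1 − 0.025), i.e. B shrinks by the factor (1+r)·0.975 = 0.99174.
This holds for months 1–144. Entering month 145 the balance is €1,370.09; 2.5% of the post-interest balance is now below €35.00, so the flat €35.00 minimum applies from here.
From month 145 a fixed €35.00 at rate r clears €1,370.09 in 66 more payments. Total: 144 + 66 = 210 months.

210 months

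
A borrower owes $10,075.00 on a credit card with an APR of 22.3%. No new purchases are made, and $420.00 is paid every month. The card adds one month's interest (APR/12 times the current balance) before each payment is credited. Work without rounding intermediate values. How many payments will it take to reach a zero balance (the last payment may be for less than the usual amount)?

Monthly rate r = 22.3%/12 = 1.85833% = 0.0185833.
Recurrence: B ← B·(1+r) − $420.00.
Month 1: interest $187.23; balance after payment $9,842.23.
Month 2: interest $182.90; balance after payment $9,605.13.
Closed form: n = −ln(1 − rB₀/P)/ln(1+r) = −ln(0.55422)/ln(1.01858) ≈ 32.053, so the balance reaches zero during payment 33.

33 payments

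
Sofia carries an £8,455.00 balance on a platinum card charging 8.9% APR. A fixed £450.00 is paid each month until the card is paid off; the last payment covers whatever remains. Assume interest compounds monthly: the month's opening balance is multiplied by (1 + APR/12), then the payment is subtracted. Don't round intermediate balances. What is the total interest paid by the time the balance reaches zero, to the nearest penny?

£684.35

Monthly rate r = 8.9%/12 = 0.741667% = 0.00741667.
Payoff takes n = ⌈−ln(1 − rB₀/P)/ln(1+r)⌉ = ⌈20.309⌉ = 21 payments; the last is £139.35.
Total paid = 20·£450.00 + £139.35 = £9,139.35.
Total interest = total paid − principal = £9,139.35 − £8,455.00 = £684.35.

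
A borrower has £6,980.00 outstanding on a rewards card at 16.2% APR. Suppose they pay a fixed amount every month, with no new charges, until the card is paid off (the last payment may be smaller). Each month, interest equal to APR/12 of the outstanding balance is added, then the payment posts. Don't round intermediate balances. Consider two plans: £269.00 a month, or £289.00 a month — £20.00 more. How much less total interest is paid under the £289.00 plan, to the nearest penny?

£146.09

Monthly rate r = 16.2%/12 = 1.35% = 0.0135.
At £269.00/mo: n = ⌈−ln(1 − rB₀/P)/ln(1+r)⌉ = 33 payments (last £42.98); total interest = total paid − £6,980.00 = £1,670.98.
At £289.00/mo: 30 payments (last £123.89); total interest £1,524.89.
Interest saved = £1,670.98 − £1,524.89 = £146.09.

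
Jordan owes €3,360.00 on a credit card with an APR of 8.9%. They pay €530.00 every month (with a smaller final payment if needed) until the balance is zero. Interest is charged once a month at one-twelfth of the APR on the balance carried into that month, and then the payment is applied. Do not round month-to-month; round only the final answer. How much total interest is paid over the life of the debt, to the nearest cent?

€94.79

Monthly rate r = 8.9%/12 = 0.741667% = 0.00741667.
Payoff takes n = ⌈−ln(1 − rB₀/P)/ln(1+r)⌉ = ⌈6.518⌉ = 7 payments; the last is €274.79.
Total paid = 6·€530.00 + €274.79 = €3,454.79.
Total interest = total paid − principal = €3,454.79 − €3,360.00 = €94.79.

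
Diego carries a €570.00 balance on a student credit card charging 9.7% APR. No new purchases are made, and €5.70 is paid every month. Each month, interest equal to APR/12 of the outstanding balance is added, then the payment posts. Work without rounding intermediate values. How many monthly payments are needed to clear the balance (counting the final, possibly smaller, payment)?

206 months

Monthly rate r = 9.7%/12 = 0.808333% = 0.00808333.
Recurrence: B ← B·(1+r) − €5.70.
Month 1: interest €4.61; balance after payment €568.91.
Month 2: interest €4.60; balance after payment €567.81.
Closed form: n = −ln(1 − rB₀/P)/ln(1+r) = −ln(0.19167)/ln(1.00808) ≈ 205.196, so the balance reaches zero during payment 206.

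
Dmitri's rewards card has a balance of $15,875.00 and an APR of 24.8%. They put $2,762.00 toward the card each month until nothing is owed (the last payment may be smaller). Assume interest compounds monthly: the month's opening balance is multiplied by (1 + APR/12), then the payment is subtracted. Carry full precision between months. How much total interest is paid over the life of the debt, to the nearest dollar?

$1,203

Monthly rate r = 24.8%/12 = 2.06667% = 0.0206667.
Payoff takes n = ⌈−ln(1 − rB₀/P)/ln(1+r)⌉ = ⌈6.182⌉ = 7 payments; the last is $506.12.
Total paid = 6·$2,762.00 + $506.12 = $17,078.12.
Total interest = total paid − principal = $17,078.12 − $15,875.00 = $1,203.12.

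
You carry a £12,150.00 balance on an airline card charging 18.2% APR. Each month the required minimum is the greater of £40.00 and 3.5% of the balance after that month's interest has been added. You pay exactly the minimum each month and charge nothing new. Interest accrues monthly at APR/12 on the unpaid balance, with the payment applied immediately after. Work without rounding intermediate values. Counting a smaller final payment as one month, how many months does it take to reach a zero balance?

Monthly rate r = 18.2%/12 = 1.51667% = 0.0151667.
While 3.5% of the post-interest balance exceeds £40.00, each month B ← (B·(1+r))·(1 − 0.035), i.e. B shrinks by the factor (1+r)·0.965 = 0.97964.
This holds for months 1–116. Entering month 117 the balance is £1,117.06; 3.5% of the post-interest balance is now below £40.00, so the flat £40.00 minimum applies from here.
From month 117 a fixed £40.00 at rate r clears £1,117.06 in 37 more payments. Total: 116 + 37 = 153 months.

153 months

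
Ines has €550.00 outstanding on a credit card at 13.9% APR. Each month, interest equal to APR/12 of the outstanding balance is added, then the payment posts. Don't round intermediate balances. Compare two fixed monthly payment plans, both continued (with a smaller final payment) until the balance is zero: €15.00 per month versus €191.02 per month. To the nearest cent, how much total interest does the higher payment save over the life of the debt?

€157.46

Monthly rate r = 13.9%/12 = 1.15833% = 0.0115833.
At €15.00/mo: n = ⌈−ln(1 − rB₀/P)/ln(1+r)⌉ = 49 payments (last €0.13); total interest = total paid − €550.00 = €170.13.
At €191.02/mo: 3 payments (last €180.63); total interest €12.67.
Interest saved = €170.13 − €12.67 = €157.46.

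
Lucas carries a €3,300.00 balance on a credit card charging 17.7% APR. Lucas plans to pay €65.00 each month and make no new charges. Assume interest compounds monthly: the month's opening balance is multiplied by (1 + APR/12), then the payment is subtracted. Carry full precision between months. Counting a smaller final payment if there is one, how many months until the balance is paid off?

95 payments

Monthly rate r = 17.7%/12 = 1.475% = 0.01475.
Recurrence: B ← B·(1+r) − €65.00.
Month 1: interest €48.67; balance after payment €3,283.68.
Month 2: interest €48.43; balance after payment €3,267.11.
Closed form: n = −ln(1 − rB₀/P)/ln(1+r) = −ln(0.25115)/ln(1.01475) ≈ 94.363, so the balance reaches zero during payment 95.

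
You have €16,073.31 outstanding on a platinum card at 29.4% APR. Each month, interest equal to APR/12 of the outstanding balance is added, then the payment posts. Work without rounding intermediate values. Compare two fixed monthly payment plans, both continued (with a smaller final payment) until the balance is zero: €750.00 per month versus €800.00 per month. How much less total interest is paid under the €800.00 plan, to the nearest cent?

€671.85

Monthly rate r = 29.4%/12 = 2.45% = 0.0245.
At €750.00/mo: n = ⌈−ln(1 − rB₀/P)/ln(1+r)⌉ = 31 payments (last €572.69); total interest = total paid − €16,073.31 = €6,999.38.
At €800.00/mo: 29 payments (last €0.84); total interest €6,327.53.
Interest saved = €6,999.38 − €6,327.53 = €671.85.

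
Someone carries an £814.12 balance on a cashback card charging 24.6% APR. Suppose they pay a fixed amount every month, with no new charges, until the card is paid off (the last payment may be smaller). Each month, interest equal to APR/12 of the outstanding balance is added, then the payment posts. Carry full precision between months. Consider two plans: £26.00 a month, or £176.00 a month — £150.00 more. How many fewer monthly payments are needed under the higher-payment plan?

46 fewer payments

Monthly rate r = 24.6%/12 = 2.05% = 0.0205.
At £26.00/mo: n = ⌈−ln(1 − rB₀/P)/ln(1+r)⌉ = 51 payments (last £15.84); total interest = total paid − £814.12 = £501.72.
At £176.00/mo: 5 payments (last £160.23); total interest £50.11.
Payments saved = 51 − 5 = 46.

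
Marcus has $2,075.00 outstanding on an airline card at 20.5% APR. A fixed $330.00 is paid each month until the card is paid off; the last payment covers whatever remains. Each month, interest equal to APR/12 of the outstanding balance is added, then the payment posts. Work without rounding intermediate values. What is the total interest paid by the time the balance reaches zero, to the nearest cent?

Monthly rate r = 20.5%/12 = 1.70833% = 0.0170833.
Payoff takes n = ⌈−ln(1 − rB₀/P)/ln(1+r)⌉ = ⌈6.709⌉ = 7 payments; the last is $234.40.
Total paid = 6·$330.00 + $234.40 = $2,214.40.
Total interest = total paid − principal = $2,214.40 − $2,075.00 = $139.40.

$139.40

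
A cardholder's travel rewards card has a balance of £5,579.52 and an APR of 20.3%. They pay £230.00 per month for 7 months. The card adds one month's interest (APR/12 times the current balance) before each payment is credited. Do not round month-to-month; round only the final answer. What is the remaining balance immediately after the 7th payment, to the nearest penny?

£4,580.67

Monthly rate r = 20.3%/12 = 1.69167% = 0.0169167.
Each month: B ← B·(1+r) − £230.00.
Month 1: interest £94.39; balance after payment £5,443.91.
Month 2: interest £92.09; balance after payment £5,306.00.
Month 3: interest £89.76; balance after payment £5,165.76.
Month 4: interest £87.39; balance after payment £5,023.15.
Month 5: interest £84.97; balance after payment £4,878.12.
Month 6: interest £82.52; balance after payment £4,730.64.
Month 7: interest £80.03; balance after payment £4,580.67.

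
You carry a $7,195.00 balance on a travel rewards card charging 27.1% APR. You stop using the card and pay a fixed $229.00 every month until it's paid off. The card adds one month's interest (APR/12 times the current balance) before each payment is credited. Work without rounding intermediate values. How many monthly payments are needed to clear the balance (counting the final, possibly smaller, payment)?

56 months

Monthly rate r = 27.1%/12 = 2.25833% = 0.0225833.
Recurrence: B ← B·(1+r) − $229.00.
Month 1: interest $162.49; balance after payment $7,128.49.
Month 2: interest $160.98; balance after payment $7,060.47.
Closed form: n = −ln(1 − rB₀/P)/ln(1+r) = −ln(0.29045)/ln(1.02258) ≈ 55.361, so the balance reaches zero during payment 56.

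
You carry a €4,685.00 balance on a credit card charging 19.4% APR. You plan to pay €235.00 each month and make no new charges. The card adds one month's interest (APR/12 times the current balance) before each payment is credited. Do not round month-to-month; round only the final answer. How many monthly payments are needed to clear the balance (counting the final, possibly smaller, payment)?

Monthly rate r = 19.4%/12 = 1.61667% = 0.0161667.
Recurrence: B ← B·(1+r) − €235.00.
Month 1: interest €75.74; balance after payment €4,525.74.
Month 2: interest €73.17; balance after payment €4,363.91.
Closed form: n = −ln(1 − rB₀/P)/ln(1+r) = −ln(0.6777)/ln(1.01617) ≈ 24.259, so the balance reaches zero during payment 25.

25 payments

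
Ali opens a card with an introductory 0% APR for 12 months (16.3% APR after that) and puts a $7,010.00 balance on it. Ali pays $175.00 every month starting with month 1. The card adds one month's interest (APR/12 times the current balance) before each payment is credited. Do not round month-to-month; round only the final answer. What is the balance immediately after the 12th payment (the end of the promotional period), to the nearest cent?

Promo months 1–12 at r₀ = 0%/12 = 0; months 13+ at r₁ = 16.3%/12 = 0.0135833.
After month 12 (no interest yet): B = $7,010.00 − 12·$175.00 = $4,910.00.

$4,910.00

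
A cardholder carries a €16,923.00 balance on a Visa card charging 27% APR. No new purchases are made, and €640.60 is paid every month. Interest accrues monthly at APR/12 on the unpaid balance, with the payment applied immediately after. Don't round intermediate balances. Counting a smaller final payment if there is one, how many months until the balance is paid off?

41 months

Monthly rate r = 27%/12 = 2.25% = 0.0225.
Recurrence: B ← B·(1+r) − €640.60.
Month 1: interest €380.77; balance after payment €16,663.17.
Month 2: interest €374.92; balance after payment €16,397.49.
Closed form: n = −ln(1 − rB₀/P)/ln(1+r) = −ln(0.40561)/ln(1.0225) ≈ 40.555, so the balance reaches zero during payment 41.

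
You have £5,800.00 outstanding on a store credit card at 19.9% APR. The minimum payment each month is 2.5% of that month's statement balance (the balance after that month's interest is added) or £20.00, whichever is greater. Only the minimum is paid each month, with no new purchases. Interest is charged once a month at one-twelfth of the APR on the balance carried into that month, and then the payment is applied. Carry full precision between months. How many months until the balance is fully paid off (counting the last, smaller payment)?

290 months

Monthly rate r = 19.9%/12 = 1.65833% = 0.0165833.
While 2.5% of the post-interest balance exceeds £20.00, each month B ← (B·(1+r))·(1 − 0.025), i.e. B shrinks by the factor (1+r)·0.975 = 0.99117.
This holds for months 1–226. Entering month 227 the balance is £781.24; 2.5% of the post-interest balance is now below £20.00, so the flat £20.00 minimum applies from here.
From month 227 a fixed £20.00 at rate r clears £781.24 in 64 more payments. Total: 226 + 64 = 290 months.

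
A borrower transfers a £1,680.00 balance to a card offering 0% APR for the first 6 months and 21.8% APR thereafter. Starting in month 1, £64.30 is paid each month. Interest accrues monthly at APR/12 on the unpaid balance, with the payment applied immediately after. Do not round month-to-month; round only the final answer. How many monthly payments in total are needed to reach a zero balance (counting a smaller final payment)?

Promo months 1–6 at r₀ = 0%/12 = 0; months 7+ at r₁ = 21.8%/12 = 0.0181667.
After month 6 (no interest yet): B = £1,680.00 − 6·£64.30 = £1,294.20.
Then at r₁ with £64.30/mo: n₂ = −ln(1 − r₁·B/P)/ln(1+r₁) ≈ 25.28 → 26 more payments.

32 months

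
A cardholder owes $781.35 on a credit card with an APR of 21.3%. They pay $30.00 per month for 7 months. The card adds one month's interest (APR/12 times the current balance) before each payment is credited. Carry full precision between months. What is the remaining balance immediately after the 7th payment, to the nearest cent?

$662.24

Monthly rate r = 21.3%/12 = 1.775% = 0.01775.
Each month: B ← B·(1+r) − $30.00.
Month 1: interest $13.87; balance after payment $765.22.
Month 2: interest $13.58; balance after payment $748.80.
Month 3: interest $13.29; balance after payment $732.09.
Month 4: interest $12.99; balance after payment $715.09.
Month 5: interest $12.69; balance after payment $697.78.
Month 6: interest $12.39; balance after payment $680.17.
Month 7: interest $12.07; balance after payment $662.24.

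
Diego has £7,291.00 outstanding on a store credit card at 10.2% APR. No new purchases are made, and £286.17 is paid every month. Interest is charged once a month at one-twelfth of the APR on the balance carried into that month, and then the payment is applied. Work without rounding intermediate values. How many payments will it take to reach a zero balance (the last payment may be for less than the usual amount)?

29 months

Monthly rate r = 10.2%/12 = 0.85% = 0.0085.
Recurrence: B ← B·(1+r) − £286.17.
Month 1: interest £61.97; balance after payment £7,066.80.
Month 2: interest £60.07; balance after payment £6,840.70.
Closed form: n = −ln(1 − rB₀/P)/ln(1+r) = −ln(0.78344)/ln(1.0085) ≈ 28.835, so the balance reaches zero during payment 29.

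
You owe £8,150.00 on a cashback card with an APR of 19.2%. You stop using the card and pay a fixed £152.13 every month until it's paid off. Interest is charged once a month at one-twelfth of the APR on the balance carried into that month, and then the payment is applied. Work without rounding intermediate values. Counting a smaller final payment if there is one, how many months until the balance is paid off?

123 months

Monthly rate r = 19.2%/12 = 1.6% = 0.016.
Recurrence: B ← B·(1+r) − £152.13.
Month 1: interest £130.40; balance after payment £8,128.27.
Month 2: interest £130.05; balance after payment £8,106.19.
Closed form: n = −ln(1 − rB₀/P)/ln(1+r) = −ln(0.14284)/ln(1.016) ≈ 122.598, so the balance reaches zero during payment 123.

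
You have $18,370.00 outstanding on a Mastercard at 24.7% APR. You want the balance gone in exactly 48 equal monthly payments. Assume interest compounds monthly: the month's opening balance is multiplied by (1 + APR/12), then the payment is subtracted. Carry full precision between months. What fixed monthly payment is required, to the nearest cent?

Monthly rate r = 24.7%/12 = 2.05833% = 0.0205833.
Level-payment amortization: P = B₀·r / (1 − (1+r)^(−n)) = 18370.00·0.0205833 / (1 − 1.02058^(−48)).
Denominator 1 − (1+r)^(−48) = 0.623925961.
P = 378.116 / 0.623925961 ≈ 606.03.

$606.03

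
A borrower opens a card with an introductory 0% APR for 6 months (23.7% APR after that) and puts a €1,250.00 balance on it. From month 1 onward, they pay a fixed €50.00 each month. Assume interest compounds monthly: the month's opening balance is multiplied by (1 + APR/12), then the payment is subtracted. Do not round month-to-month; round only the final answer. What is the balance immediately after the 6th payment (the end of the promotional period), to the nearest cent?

Promo months 1–6 at r₀ = 0%/12 = 0; months 7+ at r₁ = 23.7%/12 = 0.01975.
After month 6 (no interest yet): B = €1,250.00 − 6·€50.00 = €950.00.

€950.00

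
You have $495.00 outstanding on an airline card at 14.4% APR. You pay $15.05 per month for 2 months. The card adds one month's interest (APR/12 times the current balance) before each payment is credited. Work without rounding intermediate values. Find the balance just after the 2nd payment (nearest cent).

$476.67

Monthly rate r = 14.4%/12 = 1.2% = 0.012.
Each month: B ← B·(1+r) − $15.05.
Month 1: interest $5.94; balance after payment $485.89.
Month 2: interest $5.83; balance after payment $476.67.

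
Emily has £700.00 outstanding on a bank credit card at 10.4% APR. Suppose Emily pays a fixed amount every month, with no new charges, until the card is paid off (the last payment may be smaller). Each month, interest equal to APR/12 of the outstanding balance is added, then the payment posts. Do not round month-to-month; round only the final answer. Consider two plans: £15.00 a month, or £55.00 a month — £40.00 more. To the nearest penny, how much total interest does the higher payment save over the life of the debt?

Monthly rate r = 10.4%/12 = 0.866667% = 0.00866667.
At £15.00/mo: n = ⌈−ln(1 − rB₀/P)/ln(1+r)⌉ = 61 payments (last £0.87); total interest = total paid − £700.00 = £200.87.
At £55.00/mo: 14 payments (last £29.97); total interest £44.97.
Interest saved = £200.87 − £44.97 = £155.90.

£155.90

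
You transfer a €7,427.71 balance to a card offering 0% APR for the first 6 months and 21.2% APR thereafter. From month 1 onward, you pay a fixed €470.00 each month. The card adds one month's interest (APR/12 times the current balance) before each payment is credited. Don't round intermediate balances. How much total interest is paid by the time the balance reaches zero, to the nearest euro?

Promo months 1–6 at r₀ = 0%/12 = 0; months 7+ at r₁ = 21.2%/12 = 0.0176667.
After month 6 (no interest yet): B = €7,427.71 − 6·€470.00 = €4,607.71.
Then at r₁ with €470.00/mo: n₂ = −ln(1 − r₁·B/P)/ln(1+r₁) ≈ 10.86 → 11 more payments.
Total paid = 16·€470.00 + €404.82 = €7,924.82; interest = €7,924.82 − €7,427.71 = €497.11.

€497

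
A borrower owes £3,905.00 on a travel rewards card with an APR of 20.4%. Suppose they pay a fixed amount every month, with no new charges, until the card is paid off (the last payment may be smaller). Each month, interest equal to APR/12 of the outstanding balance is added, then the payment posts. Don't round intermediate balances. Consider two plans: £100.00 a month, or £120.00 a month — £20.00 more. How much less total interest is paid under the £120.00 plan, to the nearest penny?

Monthly rate r = 20.4%/12 = 1.7% = 0.017.
At £100.00/mo: n = ⌈−ln(1 − rB₀/P)/ln(1+r)⌉ = 65 payments (last £67.47); total interest = total paid − £3,905.00 = £2,562.47.
At £120.00/mo: 48 payments (last £95.40); total interest £1,830.40.
Interest saved = £2,562.47 − £1,830.40 = £732.07.

£732.07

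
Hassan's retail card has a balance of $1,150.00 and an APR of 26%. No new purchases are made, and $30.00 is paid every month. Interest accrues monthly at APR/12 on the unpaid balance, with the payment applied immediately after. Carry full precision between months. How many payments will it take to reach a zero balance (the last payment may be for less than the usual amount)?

83 payments

Monthly rate r = 26%/12 = 2.16667% = 0.0216667.
Recurrence: B ← B·(1+r) − $30.00.
Month 1: interest $24.92; balance after payment $1,144.92.
Month 2: interest $24.81; balance after payment $1,139.72.
Closed form: n = −ln(1 − rB₀/P)/ln(1+r) = −ln(0.16944)/ln(1.02167) ≈ 82.818, so the balance reaches zero during payment 83.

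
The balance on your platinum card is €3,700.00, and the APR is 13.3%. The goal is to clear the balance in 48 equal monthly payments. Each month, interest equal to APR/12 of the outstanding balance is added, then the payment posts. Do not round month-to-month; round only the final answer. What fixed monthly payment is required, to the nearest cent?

€99.81

Monthly rate r = 13.3%/12 = 1.10833% = 0.0110833.
Level-payment amortization: P = B₀·r / (1 − (1+r)^(−n)) = 3700.00·0.0110833 / (1 − 1.01108^(−48)).
Denominator 1 − (1+r)^(−48) = 0.410849398.
P = 41.0083 / 0.410849398 ≈ 99.81.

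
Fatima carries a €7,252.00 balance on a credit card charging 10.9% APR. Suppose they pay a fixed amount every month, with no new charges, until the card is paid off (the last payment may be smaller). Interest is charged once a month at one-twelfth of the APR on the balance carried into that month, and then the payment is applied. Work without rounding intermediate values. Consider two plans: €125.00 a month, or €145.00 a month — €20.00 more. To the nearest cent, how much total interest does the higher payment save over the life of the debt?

€636.48

Monthly rate r = 10.9%/12 = 0.908333% = 0.00908333.
At €125.00/mo: n = ⌈−ln(1 − rB₀/P)/ln(1+r)⌉ = 83 payments (last €98.85); total interest = total paid − €7,252.00 = €3,096.85.
At €145.00/mo: 67 payments (last €142.37); total interest €2,460.37.
Interest saved = €3,096.85 − €2,460.37 = €636.48.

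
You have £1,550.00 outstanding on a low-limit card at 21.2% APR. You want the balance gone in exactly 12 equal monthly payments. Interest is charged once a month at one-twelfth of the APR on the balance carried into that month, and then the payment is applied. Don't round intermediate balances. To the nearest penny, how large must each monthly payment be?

£144.48

Monthly rate r = 21.2%/12 = 1.76667% = 0.0176667.
Level-payment amortization: P = B₀·r / (1 − (1+r)^(−n)) = 1550.00·0.0176667 / (1 − 1.01767^(−12)).
Denominator 1 − (1+r)^(−12) = 0.189536604.
P = 27.3833 / 0.189536604 ≈ 144.48.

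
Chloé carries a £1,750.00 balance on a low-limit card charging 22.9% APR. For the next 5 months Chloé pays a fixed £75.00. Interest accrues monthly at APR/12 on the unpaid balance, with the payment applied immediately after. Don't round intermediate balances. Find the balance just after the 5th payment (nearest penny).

£1,533.89

Monthly rate r = 22.9%/12 = 1.90833% = 0.0190833.
Each month: B ← B·(1+r) − £75.00.
Month 1: interest £33.40; balance after payment £1,708.40.
Month 2: interest £32.60; balance after payment £1,666.00.
Month 3: interest £31.79; balance after payment £1,622.79.
Month 4: interest £30.97; balance after payment £1,578.76.
Month 5: interest £30.13; balance after payment £1,533.89.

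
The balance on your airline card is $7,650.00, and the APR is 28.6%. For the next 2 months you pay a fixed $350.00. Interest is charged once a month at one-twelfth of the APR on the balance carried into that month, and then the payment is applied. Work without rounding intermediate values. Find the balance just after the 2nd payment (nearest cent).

Monthly rate r = 28.6%/12 = 2.38333% = 0.0238333.
Each month: B ← B·(1+r) − $350.00.
Month 1: interest $182.33; balance after payment $7,482.32.
Month 2: interest $178.33; balance after payment $7,310.65.

$7,310.65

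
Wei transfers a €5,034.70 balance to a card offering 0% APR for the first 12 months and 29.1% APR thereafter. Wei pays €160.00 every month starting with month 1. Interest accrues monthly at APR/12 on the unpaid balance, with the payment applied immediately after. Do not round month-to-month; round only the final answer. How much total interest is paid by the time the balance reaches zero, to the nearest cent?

€1,151.36

Promo months 1–12 at r₀ = 0%/12 = 0; months 13+ at r₁ = 29.1%/12 = 0.02425.
After month 12 (no interest yet): B = €5,034.70 − 12·€160.00 = €3,114.70.
Then at r₁ with €160.00/mo: n₂ = −ln(1 − r₁·B/P)/ln(1+r₁) ≈ 26.66 → 27 more payments.
Total paid = 38·€160.00 + €106.06 = €6,186.06; interest = €6,186.06 − €5,034.70 = €1,151.36.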